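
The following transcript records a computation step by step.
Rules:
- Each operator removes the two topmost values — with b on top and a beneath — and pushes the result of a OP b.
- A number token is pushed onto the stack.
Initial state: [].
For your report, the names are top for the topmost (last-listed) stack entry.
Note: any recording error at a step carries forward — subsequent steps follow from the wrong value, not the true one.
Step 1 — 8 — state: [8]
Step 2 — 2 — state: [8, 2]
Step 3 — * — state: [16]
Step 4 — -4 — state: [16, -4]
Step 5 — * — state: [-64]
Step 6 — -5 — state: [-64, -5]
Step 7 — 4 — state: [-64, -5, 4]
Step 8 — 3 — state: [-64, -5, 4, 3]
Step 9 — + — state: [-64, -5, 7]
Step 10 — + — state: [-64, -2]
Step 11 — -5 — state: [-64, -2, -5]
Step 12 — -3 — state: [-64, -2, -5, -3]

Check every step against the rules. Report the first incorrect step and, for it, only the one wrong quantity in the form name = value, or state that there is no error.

Recomputing the run from the initial state:
step 1: [8]
step 2: [8, 2]
step 3: [16]
step 4: [16, -4]
step 5: [-64]
step 6: [-64, -5]
step 7: [-64, -5, 4]
step 8: [-64, -5, 4, 3]
step 9: [-64, -5, 7]
step 10: [-64, 2]
step 11: [-64, 2, -5]
step 12: [-64, 2, -5, -3]
The first disagreement with the transcript is at step 10, where the value should be top = 2.

step 10, top = 2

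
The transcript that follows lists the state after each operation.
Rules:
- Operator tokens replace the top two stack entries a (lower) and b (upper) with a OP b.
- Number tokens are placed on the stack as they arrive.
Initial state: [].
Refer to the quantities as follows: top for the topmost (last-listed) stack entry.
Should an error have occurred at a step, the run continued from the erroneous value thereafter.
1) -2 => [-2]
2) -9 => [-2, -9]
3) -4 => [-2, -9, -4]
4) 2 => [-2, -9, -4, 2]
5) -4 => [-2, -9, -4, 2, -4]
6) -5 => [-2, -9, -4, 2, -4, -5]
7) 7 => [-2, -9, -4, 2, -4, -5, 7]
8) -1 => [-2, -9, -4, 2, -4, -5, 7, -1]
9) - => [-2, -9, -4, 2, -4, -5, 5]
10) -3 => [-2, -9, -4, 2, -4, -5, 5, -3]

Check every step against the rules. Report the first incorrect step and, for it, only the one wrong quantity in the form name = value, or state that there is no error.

step 9, top = 8

step 1: push -2: top = -2 -> same as recorded
step 2: push -9: top = -9 -> in agreement
step 3: push -4: top = -4 -> checks out
step 4: push 2: top = 2 -> exactly as logged
step 5: push -4: top = -4 -> in agreement
step 6: push -5: top = -5 -> exactly as logged
step 7: push 7: top = 7 -> no discrepancy
step 8: push -1: top = -1 -> confirmed correct
step 9: 7 - -1 = 8 -> the transcript disagrees here
First incorrect step: 9; the correct value is top = 8.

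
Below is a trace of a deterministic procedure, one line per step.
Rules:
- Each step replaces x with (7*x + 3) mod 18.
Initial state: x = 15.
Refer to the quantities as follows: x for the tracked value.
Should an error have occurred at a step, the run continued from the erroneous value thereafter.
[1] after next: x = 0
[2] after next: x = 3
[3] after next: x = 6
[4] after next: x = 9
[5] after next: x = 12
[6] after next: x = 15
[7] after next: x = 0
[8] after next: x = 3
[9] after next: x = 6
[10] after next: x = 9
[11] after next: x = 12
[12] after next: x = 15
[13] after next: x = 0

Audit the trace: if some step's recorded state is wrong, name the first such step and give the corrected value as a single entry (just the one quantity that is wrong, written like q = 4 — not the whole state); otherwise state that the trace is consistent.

no error

Step 1: x = (7*15 + 3) mod 18 = 0 — verified.
Step 2: x = (7*0 + 3) mod 18 = 3 — checks out.
Step 3: x = (7*3 + 3) mod 18 = 6 — in agreement.
Step 4: x = (7*6 + 3) mod 18 = 9 — checks out.
Step 5: x = (7*9 + 3) mod 18 = 12 — checks out.
Step 6: x = (7*12 + 3) mod 18 = 15 — no discrepancy.
Step 7: x = (7*15 + 3) mod 18 = 0 — exactly as logged.
Step 8: x = (7*0 + 3) mod 18 = 3 — agrees with the trace.
Step 9: x = (7*3 + 3) mod 18 = 6 — matches.
Step 10: x = (7*6 + 3) mod 18 = 9 — verified.
Step 11: x = (7*9 + 3) mod 18 = 12 — no discrepancy.
Step 12: x = (7*12 + 3) mod 18 = 15 — exactly as logged.
Step 13: x = (7*15 + 3) mod 18 = 0 — same as recorded.
Each recorded entry agrees with the recomputation.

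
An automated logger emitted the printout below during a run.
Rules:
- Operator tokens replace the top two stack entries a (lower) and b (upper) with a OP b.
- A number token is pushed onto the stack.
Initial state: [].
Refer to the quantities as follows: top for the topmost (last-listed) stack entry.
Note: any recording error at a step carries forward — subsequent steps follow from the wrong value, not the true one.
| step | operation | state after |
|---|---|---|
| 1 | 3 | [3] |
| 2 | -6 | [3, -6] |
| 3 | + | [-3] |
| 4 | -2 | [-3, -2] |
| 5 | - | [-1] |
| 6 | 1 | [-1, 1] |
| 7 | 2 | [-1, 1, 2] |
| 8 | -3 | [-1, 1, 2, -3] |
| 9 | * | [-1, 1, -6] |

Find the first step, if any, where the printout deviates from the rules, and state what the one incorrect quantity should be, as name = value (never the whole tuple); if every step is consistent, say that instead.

Recomputing the run from the initial state:
step 1: [3]
step 2: [3, -6]
step 3: [-3]
step 4: [-3, -2]
step 5: [-1]
step 6: [-1, 1]
step 7: [-1, 1, 2]
step 8: [-1, 1, 2, -3]
step 9: [-1, 1, -6]
This matches the printout at every step.

no error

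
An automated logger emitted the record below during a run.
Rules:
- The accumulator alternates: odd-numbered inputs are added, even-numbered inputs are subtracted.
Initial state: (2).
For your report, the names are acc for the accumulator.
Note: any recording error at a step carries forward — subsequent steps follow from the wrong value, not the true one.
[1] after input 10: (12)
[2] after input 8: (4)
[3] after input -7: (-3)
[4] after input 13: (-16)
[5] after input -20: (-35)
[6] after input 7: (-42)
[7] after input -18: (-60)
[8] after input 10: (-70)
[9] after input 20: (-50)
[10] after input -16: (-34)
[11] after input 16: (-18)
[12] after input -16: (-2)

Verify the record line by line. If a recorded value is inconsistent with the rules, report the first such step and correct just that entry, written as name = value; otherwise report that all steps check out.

step 5, acc = -36

Recomputing the run from the initial state:
step 1: acc = 12
step 2: acc = 4
step 3: acc = -3
step 4: acc = -16
step 5: acc = -36
step 6: acc = -43
step 7: acc = -61
step 8: acc = -71
step 9: acc = -51
step 10: acc = -35
step 11: acc = -19
step 12: acc = -3
The first disagreement with the record is at step 5, where the value should be acc = -36.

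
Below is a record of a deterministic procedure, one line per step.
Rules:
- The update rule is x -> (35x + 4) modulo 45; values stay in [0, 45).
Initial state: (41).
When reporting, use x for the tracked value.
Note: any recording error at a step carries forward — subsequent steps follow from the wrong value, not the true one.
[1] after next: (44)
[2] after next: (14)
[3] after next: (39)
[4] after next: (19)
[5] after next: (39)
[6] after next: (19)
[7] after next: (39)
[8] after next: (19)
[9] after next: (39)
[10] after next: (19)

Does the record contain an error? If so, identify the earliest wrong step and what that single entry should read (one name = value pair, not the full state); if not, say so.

Step 1: x = (35*41 + 4) mod 45 = 44 — same as recorded.
Step 2: x = (35*44 + 4) mod 45 = 14 — agrees with the record.
Step 3: x = (35*14 + 4) mod 45 = 44 — this is not what the record shows.
So the first discrepancy is step 3, where the right value is x = 44.

step 3, x = 44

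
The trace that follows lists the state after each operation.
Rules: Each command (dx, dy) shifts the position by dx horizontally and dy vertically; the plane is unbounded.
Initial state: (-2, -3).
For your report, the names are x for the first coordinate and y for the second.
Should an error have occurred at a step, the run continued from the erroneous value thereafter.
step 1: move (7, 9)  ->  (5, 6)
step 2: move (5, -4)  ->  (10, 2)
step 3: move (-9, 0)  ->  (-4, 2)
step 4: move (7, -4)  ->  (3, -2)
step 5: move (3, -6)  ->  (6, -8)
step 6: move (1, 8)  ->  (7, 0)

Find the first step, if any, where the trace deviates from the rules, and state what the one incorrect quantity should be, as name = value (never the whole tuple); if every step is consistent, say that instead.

step 3, x = 1

step 1: x = -2 + (7) = 5, y = -3 + (9) = 6 -> confirmed correct
step 2: x = 5 + (5) = 10, y = 6 + (-4) = 2 -> same as recorded
step 3: x = 10 + (-9) = 1, y = 2 + (0) = 2 -> first mismatch against the trace
First incorrect step: 3; the correct value is x = 1.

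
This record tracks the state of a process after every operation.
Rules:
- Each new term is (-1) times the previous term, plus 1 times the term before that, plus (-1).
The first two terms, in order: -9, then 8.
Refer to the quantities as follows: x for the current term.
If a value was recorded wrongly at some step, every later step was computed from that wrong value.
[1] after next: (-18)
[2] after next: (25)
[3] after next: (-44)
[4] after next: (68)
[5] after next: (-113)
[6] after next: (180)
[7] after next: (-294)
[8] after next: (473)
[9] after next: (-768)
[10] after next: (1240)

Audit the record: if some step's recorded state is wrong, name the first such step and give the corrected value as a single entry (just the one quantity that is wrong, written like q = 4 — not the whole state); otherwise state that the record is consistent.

no error

Step 1: x = -1*(8) + (1)*(-9) + (-1) = -18 — exactly as logged.
Step 2: x = -1*(-18) + (1)*(8) + (-1) = 25 — no discrepancy.
Step 3: x = -1*(25) + (1)*(-18) + (-1) = -44 — verified.
Step 4: x = -1*(-44) + (1)*(25) + (-1) = 68 — verified.
Step 5: x = -1*(68) + (1)*(-44) + (-1) = -113 — no discrepancy.
Step 6: x = -1*(-113) + (1)*(68) + (-1) = 180 — agrees with the record.
Step 7: x = -1*(180) + (1)*(-113) + (-1) = -294 — verified.
Step 8: x = -1*(-294) + (1)*(180) + (-1) = 473 — confirmed correct.
Step 9: x = -1*(473) + (1)*(-294) + (-1) = -768 — matches.
Step 10: x = -1*(-768) + (1)*(473) + (-1) = 1240 — agrees with the record.
Each recorded entry agrees with the recomputation.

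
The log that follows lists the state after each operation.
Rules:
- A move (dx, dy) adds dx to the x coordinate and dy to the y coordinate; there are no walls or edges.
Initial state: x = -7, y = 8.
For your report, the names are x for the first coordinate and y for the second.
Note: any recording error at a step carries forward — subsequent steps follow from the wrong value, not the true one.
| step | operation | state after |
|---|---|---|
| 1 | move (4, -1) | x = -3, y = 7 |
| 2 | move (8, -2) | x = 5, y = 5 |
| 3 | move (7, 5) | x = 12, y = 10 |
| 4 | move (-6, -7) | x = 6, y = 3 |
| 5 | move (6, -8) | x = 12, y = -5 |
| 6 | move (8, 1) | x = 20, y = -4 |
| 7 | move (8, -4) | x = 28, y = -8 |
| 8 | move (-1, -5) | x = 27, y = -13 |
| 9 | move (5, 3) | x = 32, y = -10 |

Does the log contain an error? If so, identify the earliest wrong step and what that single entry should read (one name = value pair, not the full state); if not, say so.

step 1: x = -7 + (4) = -3, y = 8 + (-1) = 7 -> same as recorded
step 2: x = -3 + (8) = 5, y = 7 + (-2) = 5 -> agrees with the log
step 3: x = 5 + (7) = 12, y = 5 + (5) = 10 -> matches
step 4: x = 12 + (-6) = 6, y = 10 + (-7) = 3 -> exactly as logged
step 5: x = 6 + (6) = 12, y = 3 + (-8) = -5 -> exactly as logged
step 6: x = 12 + (8) = 20, y = -5 + (1) = -4 -> confirmed correct
step 7: x = 20 + (8) = 28, y = -4 + (-4) = -8 -> in agreement
step 8: x = 28 + (-1) = 27, y = -8 + (-5) = -13 -> no discrepancy
step 9: x = 27 + (5) = 32, y = -13 + (3) = -10 -> confirmed correct
The whole run recomputes cleanly — no discrepancies.

no error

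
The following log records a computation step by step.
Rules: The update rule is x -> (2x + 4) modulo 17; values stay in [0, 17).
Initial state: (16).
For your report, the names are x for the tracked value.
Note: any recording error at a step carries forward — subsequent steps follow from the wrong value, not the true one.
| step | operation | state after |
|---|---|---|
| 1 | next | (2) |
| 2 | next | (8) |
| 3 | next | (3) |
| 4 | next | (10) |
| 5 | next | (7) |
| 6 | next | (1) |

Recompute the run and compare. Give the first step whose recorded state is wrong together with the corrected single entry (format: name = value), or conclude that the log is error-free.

1. x = (2*16 + 4) mod 17 = 2 (consistent with the log)
2. x = (2*2 + 4) mod 17 = 8 (verified)
3. x = (2*8 + 4) mod 17 = 3 (no discrepancy)
4. x = (2*3 + 4) mod 17 = 10 (same as recorded)
5. x = (2*10 + 4) mod 17 = 7 (agrees with the log)
6. x = (2*7 + 4) mod 17 = 1 (no discrepancy)
Each recorded entry agrees with the recomputation.

no error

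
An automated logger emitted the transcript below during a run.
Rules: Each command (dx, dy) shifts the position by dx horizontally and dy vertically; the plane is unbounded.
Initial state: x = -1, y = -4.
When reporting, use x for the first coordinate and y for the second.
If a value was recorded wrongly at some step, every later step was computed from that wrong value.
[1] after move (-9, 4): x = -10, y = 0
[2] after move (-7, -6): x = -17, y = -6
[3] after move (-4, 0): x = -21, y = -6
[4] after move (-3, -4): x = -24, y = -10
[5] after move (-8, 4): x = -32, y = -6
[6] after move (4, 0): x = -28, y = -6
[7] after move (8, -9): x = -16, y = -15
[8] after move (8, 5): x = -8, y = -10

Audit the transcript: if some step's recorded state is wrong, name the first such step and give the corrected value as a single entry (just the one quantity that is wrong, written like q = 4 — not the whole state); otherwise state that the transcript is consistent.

step 7, x = -20

step 1: x = -1 + (-9) = -10, y = -4 + (4) = 0 -> same as recorded
step 2: x = -10 + (-7) = -17, y = 0 + (-6) = -6 -> in agreement
step 3: x = -17 + (-4) = -21, y = -6 + (0) = -6 -> confirmed correct
step 4: x = -21 + (-3) = -24, y = -6 + (-4) = -10 -> verified
step 5: x = -24 + (-8) = -32, y = -10 + (4) = -6 -> confirmed correct
step 6: x = -32 + (4) = -28, y = -6 + (0) = -6 -> agrees with the transcript
step 7: x = -28 + (8) = -20, y = -6 + (-9) = -15 -> first mismatch against the transcript
Step 7 is the first one off; corrected, x = -20.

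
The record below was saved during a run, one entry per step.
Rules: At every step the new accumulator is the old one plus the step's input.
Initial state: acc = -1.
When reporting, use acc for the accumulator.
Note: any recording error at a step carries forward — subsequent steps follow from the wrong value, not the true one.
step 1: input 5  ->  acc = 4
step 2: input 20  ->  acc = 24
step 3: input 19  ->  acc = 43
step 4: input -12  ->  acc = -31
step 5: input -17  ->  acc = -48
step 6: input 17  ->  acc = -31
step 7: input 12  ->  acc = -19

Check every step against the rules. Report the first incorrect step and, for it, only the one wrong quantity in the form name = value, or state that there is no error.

Recomputing the run from the initial state:
step 1: acc = 4
step 2: acc = 24
step 3: acc = 43
step 4: acc = 31
step 5: acc = 14
step 6: acc = 31
step 7: acc = 43
The first disagreement with the record is at step 4, where the value should be acc = 31.

step 4, acc = 31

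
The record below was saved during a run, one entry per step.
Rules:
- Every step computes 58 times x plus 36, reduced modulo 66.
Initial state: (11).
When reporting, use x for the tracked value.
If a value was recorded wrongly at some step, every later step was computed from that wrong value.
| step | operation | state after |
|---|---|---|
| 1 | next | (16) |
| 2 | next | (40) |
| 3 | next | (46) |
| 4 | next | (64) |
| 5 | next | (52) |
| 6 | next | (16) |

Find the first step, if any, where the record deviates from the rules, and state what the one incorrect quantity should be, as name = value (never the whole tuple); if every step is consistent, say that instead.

step 1, x = 14

step 1: x = (58*11 + 36) mod 66 = 14 -> the recorded entry deviates here
So the first discrepancy is step 1, where the right value is x = 14.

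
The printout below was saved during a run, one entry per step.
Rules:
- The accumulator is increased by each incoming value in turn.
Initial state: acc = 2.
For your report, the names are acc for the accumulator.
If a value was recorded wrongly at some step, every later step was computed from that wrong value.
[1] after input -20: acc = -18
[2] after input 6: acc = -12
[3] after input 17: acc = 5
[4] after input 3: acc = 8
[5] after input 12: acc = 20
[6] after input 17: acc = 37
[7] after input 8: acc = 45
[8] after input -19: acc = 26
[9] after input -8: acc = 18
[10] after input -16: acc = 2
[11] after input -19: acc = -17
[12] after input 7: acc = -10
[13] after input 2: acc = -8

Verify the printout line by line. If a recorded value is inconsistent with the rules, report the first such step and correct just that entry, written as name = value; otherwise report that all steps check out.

no error

Step 1: acc = 2 + -20 = -18 — in agreement.
Step 2: acc = -18 + 6 = -12 — no discrepancy.
Step 3: acc = -12 + 17 = 5 — same as recorded.
Step 4: acc = 5 + 3 = 8 — no discrepancy.
Step 5: acc = 8 + 12 = 20 — exactly as logged.
Step 6: acc = 20 + 17 = 37 — verified.
Step 7: acc = 37 + 8 = 45 — agrees with the printout.
Step 8: acc = 45 + -19 = 26 — no discrepancy.
Step 9: acc = 26 + -8 = 18 — same as recorded.
Step 10: acc = 18 + -16 = 2 — exactly as logged.
Step 11: acc = 2 + -19 = -17 — exactly as logged.
Step 12: acc = -17 + 7 = -10 — no discrepancy.
Step 13: acc = -10 + 2 = -8 — consistent with the printout.
All steps check out; nothing to correct.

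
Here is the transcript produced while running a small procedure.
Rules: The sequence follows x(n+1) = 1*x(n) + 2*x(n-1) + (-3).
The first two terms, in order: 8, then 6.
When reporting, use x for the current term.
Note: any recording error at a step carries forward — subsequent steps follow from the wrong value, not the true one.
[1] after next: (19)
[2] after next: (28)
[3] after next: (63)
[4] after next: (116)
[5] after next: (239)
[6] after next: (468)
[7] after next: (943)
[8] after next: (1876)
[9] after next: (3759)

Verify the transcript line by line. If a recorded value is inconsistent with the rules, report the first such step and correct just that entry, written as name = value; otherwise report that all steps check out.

1. x = 1*(6) + (2)*(8) + (-3) = 19 (exactly as logged)
2. x = 1*(19) + (2)*(6) + (-3) = 28 (in agreement)
3. x = 1*(28) + (2)*(19) + (-3) = 63 (in agreement)
4. x = 1*(63) + (2)*(28) + (-3) = 116 (agrees with the transcript)
5. x = 1*(116) + (2)*(63) + (-3) = 239 (confirmed correct)
6. x = 1*(239) + (2)*(116) + (-3) = 468 (in agreement)
7. x = 1*(468) + (2)*(239) + (-3) = 943 (no discrepancy)
8. x = 1*(943) + (2)*(468) + (-3) = 1876 (verified)
9. x = 1*(1876) + (2)*(943) + (-3) = 3759 (matches)
All entries verified; no error found.

no error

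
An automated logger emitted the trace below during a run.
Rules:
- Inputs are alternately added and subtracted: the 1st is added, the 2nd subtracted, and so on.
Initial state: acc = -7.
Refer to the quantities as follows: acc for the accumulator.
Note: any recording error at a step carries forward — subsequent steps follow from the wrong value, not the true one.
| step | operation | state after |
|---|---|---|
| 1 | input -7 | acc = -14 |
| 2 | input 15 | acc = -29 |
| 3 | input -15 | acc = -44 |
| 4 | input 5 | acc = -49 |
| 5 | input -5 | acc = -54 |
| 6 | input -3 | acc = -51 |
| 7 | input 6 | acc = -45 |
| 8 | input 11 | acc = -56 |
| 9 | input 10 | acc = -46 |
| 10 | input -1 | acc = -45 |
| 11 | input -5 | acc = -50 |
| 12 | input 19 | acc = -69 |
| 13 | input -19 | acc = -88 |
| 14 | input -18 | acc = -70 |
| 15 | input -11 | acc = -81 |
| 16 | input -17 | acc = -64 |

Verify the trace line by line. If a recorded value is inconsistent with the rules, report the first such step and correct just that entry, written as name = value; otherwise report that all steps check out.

no error

Recomputing the run from the initial state:
step 1: acc = -14
step 2: acc = -29
step 3: acc = -44
step 4: acc = -49
step 5: acc = -54
step 6: acc = -51
step 7: acc = -45
step 8: acc = -56
step 9: acc = -46
step 10: acc = -45
step 11: acc = -50
step 12: acc = -69
step 13: acc = -88
step 14: acc = -70
step 15: acc = -81
step 16: acc = -64
This matches the trace at every step.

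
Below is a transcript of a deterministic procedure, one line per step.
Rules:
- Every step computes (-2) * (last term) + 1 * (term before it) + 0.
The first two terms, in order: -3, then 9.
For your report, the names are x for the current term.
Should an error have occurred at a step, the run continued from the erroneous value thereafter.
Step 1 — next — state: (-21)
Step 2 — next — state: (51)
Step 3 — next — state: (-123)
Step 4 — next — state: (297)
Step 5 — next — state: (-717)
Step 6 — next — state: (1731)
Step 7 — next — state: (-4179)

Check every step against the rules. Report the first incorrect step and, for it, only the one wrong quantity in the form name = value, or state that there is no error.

no error

Recomputing the run from the initial state:
step 1: x = -21
step 2: x = 51
step 3: x = -123
step 4: x = 297
step 5: x = -717
step 6: x = 1731
step 7: x = -4179
This matches the transcript at every step.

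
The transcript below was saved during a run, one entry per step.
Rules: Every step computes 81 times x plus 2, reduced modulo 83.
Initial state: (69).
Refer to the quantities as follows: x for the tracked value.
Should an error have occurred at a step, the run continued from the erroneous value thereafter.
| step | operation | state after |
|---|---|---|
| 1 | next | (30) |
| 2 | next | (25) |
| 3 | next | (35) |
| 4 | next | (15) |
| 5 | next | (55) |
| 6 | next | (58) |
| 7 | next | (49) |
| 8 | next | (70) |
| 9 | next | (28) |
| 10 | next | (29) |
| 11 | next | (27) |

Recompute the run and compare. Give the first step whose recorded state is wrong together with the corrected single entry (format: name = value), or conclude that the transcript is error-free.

Recomputing the run from the initial state:
step 1: x = 30
step 2: x = 25
step 3: x = 35
step 4: x = 15
step 5: x = 55
step 6: x = 58
step 7: x = 52
step 8: x = 64
step 9: x = 40
step 10: x = 5
step 11: x = 75
The first disagreement with the transcript is at step 7, where the value should be x = 52.

step 7, x = 52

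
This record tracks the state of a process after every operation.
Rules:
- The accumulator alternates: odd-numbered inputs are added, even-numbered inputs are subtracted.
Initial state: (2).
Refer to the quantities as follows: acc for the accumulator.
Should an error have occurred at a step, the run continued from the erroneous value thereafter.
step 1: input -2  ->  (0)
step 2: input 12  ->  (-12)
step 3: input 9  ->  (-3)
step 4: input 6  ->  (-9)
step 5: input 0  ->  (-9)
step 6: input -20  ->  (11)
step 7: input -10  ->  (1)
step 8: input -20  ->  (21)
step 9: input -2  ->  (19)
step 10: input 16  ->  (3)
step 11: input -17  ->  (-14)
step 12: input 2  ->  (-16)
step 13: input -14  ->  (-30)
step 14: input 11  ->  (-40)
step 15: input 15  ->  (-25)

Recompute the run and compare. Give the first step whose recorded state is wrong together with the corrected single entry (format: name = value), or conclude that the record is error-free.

step 14, acc = -41

Recomputing the run from the initial state:
step 1: acc = 0
step 2: acc = -12
step 3: acc = -3
step 4: acc = -9
step 5: acc = -9
step 6: acc = 11
step 7: acc = 1
step 8: acc = 21
step 9: acc = 19
step 10: acc = 3
step 11: acc = -14
step 12: acc = -16
step 13: acc = -30
step 14: acc = -41
step 15: acc = -26
The first disagreement with the record is at step 14, where the value should be acc = -41.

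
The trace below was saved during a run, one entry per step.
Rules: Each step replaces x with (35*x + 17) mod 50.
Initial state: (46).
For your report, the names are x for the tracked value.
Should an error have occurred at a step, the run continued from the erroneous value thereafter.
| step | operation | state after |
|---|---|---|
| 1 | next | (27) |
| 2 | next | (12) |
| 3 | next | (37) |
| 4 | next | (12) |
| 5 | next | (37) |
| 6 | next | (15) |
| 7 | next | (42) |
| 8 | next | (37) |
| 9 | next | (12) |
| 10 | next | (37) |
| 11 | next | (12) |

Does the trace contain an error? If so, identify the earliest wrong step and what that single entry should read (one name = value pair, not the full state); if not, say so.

step 6, x = 12

Step 1: x = (35*46 + 17) mod 50 = 27 — exactly as logged.
Step 2: x = (35*27 + 17) mod 50 = 12 — exactly as logged.
Step 3: x = (35*12 + 17) mod 50 = 37 — same as recorded.
Step 4: x = (35*37 + 17) mod 50 = 12 — confirmed correct.
Step 5: x = (35*12 + 17) mod 50 = 37 — in agreement.
Step 6: x = (35*37 + 17) mod 50 = 12 — the trace has a different value.
So the first discrepancy is step 6, where the right value is x = 12.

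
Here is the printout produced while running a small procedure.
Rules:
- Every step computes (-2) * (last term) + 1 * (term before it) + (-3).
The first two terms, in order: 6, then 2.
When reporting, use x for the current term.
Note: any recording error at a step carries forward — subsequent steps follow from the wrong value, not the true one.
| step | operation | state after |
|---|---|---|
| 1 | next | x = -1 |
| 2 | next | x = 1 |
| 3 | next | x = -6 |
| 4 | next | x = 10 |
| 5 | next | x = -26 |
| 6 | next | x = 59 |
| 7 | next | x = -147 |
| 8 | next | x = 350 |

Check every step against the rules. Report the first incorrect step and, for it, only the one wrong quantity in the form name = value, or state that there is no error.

step 5, x = -29

Recomputing the run from the initial state:
step 1: x = -1
step 2: x = 1
step 3: x = -6
step 4: x = 10
step 5: x = -29
step 6: x = 65
step 7: x = -162
step 8: x = 386
The first disagreement with the printout is at step 5, where the value should be x = -29.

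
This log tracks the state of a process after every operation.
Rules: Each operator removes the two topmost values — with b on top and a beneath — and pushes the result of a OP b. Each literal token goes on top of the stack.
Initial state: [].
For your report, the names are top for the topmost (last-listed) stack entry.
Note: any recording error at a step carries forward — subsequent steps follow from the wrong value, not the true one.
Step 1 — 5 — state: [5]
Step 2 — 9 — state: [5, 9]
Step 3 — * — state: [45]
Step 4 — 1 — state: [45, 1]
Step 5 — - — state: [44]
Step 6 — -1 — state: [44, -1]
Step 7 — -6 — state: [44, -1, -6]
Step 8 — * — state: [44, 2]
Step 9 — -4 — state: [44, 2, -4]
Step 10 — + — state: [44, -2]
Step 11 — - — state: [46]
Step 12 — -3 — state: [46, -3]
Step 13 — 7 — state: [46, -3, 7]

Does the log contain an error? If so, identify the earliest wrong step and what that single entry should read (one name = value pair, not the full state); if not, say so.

step 8, top = 6

Recomputing the run from the initial state:
step 1: [5]
step 2: [5, 9]
step 3: [45]
step 4: [45, 1]
step 5: [44]
step 6: [44, -1]
step 7: [44, -1, -6]
step 8: [44, 6]
step 9: [44, 6, -4]
step 10: [44, 2]
step 11: [42]
step 12: [42, -3]
step 13: [42, -3, 7]
The first disagreement with the log is at step 8, where the value should be top = 6.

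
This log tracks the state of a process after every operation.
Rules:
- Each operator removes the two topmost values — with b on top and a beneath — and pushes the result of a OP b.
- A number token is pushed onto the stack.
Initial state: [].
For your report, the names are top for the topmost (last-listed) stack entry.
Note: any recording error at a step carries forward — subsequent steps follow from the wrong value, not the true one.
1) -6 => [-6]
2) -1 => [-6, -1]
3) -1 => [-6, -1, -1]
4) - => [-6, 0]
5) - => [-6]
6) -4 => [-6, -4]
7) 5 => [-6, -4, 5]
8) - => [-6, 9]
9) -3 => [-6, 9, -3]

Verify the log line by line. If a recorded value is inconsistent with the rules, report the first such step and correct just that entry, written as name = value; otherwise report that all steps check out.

step 8, top = -9

Step 1: push -6: top = -6 — checks out.
Step 2: push -1: top = -1 — exactly as logged.
Step 3: push -1: top = -1 — confirmed correct.
Step 4: -1 - -1 = 0 — agrees with the log.
Step 5: -6 - 0 = -6 — no discrepancy.
Step 6: push -4: top = -4 — no discrepancy.
Step 7: push 5: top = 5 — verified.
Step 8: -4 - 5 = -9 — not what was recorded.
Step 8 is the first one off; corrected, top = -9.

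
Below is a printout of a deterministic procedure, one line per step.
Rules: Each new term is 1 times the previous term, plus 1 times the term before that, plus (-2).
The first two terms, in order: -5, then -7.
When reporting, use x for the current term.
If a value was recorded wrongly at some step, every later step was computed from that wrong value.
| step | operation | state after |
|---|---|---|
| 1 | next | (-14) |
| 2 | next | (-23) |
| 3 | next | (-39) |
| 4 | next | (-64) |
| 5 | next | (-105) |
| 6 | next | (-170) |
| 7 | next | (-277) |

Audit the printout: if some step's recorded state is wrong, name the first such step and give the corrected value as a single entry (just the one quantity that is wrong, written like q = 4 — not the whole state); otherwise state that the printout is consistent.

step 6, x = -171

Recomputing the run from the initial state:
step 1: x = -14
step 2: x = -23
step 3: x = -39
step 4: x = -64
step 5: x = -105
step 6: x = -171
step 7: x = -278
The first disagreement with the printout is at step 6, where the value should be x = -171.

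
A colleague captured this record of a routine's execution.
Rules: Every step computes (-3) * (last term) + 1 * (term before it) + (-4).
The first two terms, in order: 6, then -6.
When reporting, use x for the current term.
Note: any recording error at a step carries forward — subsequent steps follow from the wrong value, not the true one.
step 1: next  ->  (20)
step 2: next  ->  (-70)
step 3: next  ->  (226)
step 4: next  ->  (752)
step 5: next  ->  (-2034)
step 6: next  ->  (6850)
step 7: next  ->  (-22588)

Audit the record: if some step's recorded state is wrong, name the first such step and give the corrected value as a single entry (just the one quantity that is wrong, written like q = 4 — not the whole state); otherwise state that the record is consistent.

Recomputing the run from the initial state:
step 1: x = 20
step 2: x = -70
step 3: x = 226
step 4: x = -752
step 5: x = 2478
step 6: x = -8190
step 7: x = 27044
The first disagreement with the record is at step 4, where the value should be x = -752.

step 4, x = -752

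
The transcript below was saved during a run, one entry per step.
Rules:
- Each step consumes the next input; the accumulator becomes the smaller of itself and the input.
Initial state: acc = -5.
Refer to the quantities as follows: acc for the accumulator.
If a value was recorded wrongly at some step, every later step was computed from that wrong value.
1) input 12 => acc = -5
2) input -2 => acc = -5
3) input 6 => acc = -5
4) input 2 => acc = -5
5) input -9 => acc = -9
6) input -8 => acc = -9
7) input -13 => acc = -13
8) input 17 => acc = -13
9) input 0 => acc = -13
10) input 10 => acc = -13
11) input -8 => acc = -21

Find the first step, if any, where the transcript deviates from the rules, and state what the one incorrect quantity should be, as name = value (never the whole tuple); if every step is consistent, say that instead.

step 1: acc = min(-5, 12) = -5 -> no discrepancy
step 2: acc = min(-5, -2) = -5 -> exactly as logged
step 3: acc = min(-5, 6) = -5 -> verified
step 4: acc = min(-5, 2) = -5 -> no discrepancy
step 5: acc = min(-5, -9) = -9 -> exactly as logged
step 6: acc = min(-9, -8) = -9 -> same as recorded
step 7: acc = min(-9, -13) = -13 -> in agreement
step 8: acc = min(-13, 17) = -13 -> no discrepancy
step 9: acc = min(-13, 0) = -13 -> no discrepancy
step 10: acc = min(-13, 10) = -13 -> same as recorded
step 11: acc = min(-13, -8) = -13 -> not what was recorded
Conclusion: step 11 carries the first error; the entry should be acc = -13.

step 11, acc = -13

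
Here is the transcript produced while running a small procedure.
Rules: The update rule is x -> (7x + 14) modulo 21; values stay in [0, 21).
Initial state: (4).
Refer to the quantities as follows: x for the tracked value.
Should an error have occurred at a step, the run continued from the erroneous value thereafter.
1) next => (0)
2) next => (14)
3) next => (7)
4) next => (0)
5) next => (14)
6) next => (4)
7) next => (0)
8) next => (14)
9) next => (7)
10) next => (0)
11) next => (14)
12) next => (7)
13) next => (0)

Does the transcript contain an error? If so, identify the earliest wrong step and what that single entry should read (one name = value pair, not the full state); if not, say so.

step 6, x = 7

Recomputing the run from the initial state:
step 1: x = 0
step 2: x = 14
step 3: x = 7
step 4: x = 0
step 5: x = 14
step 6: x = 7
step 7: x = 0
step 8: x = 14
step 9: x = 7
step 10: x = 0
step 11: x = 14
step 12: x = 7
step 13: x = 0
The first disagreement with the transcript is at step 6, where the value should be x = 7.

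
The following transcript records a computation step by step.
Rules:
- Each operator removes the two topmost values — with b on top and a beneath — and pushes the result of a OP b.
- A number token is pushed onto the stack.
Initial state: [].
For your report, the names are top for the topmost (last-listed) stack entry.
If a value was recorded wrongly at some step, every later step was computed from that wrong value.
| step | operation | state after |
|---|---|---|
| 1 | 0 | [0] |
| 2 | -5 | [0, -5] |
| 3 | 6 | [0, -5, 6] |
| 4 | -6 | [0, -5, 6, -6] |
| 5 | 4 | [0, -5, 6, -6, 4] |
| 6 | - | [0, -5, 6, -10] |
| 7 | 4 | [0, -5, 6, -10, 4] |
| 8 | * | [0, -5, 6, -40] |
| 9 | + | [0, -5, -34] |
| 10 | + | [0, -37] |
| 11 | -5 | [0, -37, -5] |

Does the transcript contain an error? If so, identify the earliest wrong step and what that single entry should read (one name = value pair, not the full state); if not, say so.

Step 1: push 0: top = 0 — consistent with the transcript.
Step 2: push -5: top = -5 — exactly as logged.
Step 3: push 6: top = 6 — verified.
Step 4: push -6: top = -6 — exactly as logged.
Step 5: push 4: top = 4 — consistent with the transcript.
Step 6: -6 - 4 = -10 — consistent with the transcript.
Step 7: push 4: top = 4 — in agreement.
Step 8: -10 * 4 = -40 — matches.
Step 9: 6 + -40 = -34 — consistent with the transcript.
Step 10: -5 + -34 = -39 — not what was recorded.
So the first discrepancy is step 10, where the right value is top = -39.

step 10, top = -39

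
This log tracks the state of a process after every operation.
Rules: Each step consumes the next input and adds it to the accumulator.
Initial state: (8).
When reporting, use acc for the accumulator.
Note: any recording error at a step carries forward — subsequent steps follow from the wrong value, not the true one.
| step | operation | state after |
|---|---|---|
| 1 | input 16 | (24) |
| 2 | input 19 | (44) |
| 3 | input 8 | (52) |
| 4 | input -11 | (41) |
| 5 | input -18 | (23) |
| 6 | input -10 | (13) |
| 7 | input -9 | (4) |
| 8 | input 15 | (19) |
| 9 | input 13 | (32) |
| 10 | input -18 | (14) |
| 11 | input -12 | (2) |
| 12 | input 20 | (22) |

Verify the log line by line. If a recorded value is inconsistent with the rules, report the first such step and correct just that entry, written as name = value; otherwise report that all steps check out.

step 2, acc = 43

Step 1: acc = 8 + 16 = 24 — verified.
Step 2: acc = 24 + 19 = 43 — a discrepancy with the log.
Conclusion: step 2 carries the first error; the entry should be acc = 43.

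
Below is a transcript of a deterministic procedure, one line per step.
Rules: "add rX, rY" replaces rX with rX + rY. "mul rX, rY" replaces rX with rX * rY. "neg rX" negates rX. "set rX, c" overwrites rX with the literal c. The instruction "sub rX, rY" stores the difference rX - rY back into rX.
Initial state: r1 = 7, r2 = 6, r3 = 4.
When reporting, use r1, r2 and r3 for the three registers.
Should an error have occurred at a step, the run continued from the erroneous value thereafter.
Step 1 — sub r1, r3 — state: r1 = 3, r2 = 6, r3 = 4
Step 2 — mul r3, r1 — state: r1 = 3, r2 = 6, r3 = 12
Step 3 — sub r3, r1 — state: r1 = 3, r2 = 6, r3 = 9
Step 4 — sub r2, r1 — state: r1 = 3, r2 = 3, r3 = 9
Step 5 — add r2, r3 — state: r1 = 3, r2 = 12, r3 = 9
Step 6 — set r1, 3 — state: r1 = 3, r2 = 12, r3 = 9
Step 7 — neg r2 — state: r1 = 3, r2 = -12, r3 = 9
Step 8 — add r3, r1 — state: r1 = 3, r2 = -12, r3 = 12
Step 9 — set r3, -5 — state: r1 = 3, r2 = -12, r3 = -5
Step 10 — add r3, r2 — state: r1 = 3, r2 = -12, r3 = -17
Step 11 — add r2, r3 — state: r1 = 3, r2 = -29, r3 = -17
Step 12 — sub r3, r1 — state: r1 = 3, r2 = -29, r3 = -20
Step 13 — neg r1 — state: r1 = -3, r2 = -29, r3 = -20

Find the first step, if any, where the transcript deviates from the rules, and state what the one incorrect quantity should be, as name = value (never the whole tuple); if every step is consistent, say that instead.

Recomputing the run from the initial state:
step 1: r1 = 3, r2 = 6, r3 = 4
step 2: r1 = 3, r2 = 6, r3 = 12
step 3: r1 = 3, r2 = 6, r3 = 9
step 4: r1 = 3, r2 = 3, r3 = 9
step 5: r1 = 3, r2 = 12, r3 = 9
step 6: r1 = 3, r2 = 12, r3 = 9
step 7: r1 = 3, r2 = -12, r3 = 9
step 8: r1 = 3, r2 = -12, r3 = 12
step 9: r1 = 3, r2 = -12, r3 = -5
step 10: r1 = 3, r2 = -12, r3 = -17
step 11: r1 = 3, r2 = -29, r3 = -17
step 12: r1 = 3, r2 = -29, r3 = -20
step 13: r1 = -3, r2 = -29, r3 = -20
This matches the transcript at every step.

no error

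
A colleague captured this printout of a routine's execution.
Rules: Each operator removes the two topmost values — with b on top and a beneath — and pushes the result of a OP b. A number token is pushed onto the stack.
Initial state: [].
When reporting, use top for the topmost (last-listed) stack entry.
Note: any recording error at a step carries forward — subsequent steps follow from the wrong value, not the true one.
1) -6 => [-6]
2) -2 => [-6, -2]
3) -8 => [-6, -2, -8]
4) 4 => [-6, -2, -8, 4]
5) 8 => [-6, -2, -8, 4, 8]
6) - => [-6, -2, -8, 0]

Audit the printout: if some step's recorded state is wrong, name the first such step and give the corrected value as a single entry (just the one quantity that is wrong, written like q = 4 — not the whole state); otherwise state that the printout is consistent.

Step 1: push -6: top = -6 — no discrepancy.
Step 2: push -2: top = -2 — agrees with the printout.
Step 3: push -8: top = -8 — matches.
Step 4: push 4: top = 4 — consistent with the printout.
Step 5: push 8: top = 8 — agrees with the printout.
Step 6: 4 - 8 = -4 — not what was recorded.
Step 6 is the first one off; corrected, top = -4.

step 6, top = -4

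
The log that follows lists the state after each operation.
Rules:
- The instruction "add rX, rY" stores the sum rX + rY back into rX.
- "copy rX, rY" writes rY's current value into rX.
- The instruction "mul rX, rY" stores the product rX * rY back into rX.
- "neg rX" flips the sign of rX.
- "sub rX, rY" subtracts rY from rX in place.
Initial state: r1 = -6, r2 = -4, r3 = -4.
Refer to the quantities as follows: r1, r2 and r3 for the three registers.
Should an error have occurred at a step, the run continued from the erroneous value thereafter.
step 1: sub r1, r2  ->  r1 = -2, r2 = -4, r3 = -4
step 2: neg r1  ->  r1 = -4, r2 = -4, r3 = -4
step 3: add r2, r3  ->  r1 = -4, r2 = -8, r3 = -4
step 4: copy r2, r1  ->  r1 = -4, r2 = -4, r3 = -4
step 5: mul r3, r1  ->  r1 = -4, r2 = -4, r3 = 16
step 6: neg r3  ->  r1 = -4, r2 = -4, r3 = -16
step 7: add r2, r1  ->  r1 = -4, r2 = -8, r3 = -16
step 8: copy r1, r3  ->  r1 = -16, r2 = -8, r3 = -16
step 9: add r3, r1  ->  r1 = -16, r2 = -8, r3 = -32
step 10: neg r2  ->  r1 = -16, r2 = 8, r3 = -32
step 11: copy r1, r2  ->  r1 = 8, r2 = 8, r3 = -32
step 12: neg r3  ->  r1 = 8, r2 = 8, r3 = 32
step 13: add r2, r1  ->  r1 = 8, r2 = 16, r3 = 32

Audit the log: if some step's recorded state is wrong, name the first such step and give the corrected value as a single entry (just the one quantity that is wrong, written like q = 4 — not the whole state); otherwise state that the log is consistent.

step 2, r1 = 2

Step 1: r1 = -6 - -4 = -2 — confirmed correct.
Step 2: r1 = -(-2) = 2 — this is not what the log shows.
The earliest wrong entry is at step 2: it should read r1 = 2.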